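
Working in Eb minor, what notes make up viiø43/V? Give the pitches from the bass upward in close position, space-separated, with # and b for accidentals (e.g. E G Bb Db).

The slash marks an applied leading-tone chord: viio of V. In Eb minor, V is Bb, so the leading tone to it is A, a half step below.
Building a half-diminished seventh chord on A gives A-C-Eb-G.
The figured bass 43 indicates second inversion, placing the fifth (Eb) in the bass: Eb-G-A-C.

Eb G A C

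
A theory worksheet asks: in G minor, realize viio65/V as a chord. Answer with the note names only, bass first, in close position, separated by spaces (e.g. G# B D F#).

E G Bb C#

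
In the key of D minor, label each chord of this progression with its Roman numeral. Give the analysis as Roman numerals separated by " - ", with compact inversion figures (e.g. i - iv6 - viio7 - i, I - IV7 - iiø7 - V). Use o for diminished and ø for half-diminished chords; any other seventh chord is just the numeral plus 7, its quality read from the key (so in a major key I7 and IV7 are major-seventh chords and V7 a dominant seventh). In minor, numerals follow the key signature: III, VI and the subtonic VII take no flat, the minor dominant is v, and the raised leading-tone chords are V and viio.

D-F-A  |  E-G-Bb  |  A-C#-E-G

D-F-A: root D is the tonic; minor triad there is i.
E-G-Bb: diminished triad on E = scale degree 2 → iio.
A-C#-E-G has root A, degree 5 in D minor, so V7.

i - iio - V7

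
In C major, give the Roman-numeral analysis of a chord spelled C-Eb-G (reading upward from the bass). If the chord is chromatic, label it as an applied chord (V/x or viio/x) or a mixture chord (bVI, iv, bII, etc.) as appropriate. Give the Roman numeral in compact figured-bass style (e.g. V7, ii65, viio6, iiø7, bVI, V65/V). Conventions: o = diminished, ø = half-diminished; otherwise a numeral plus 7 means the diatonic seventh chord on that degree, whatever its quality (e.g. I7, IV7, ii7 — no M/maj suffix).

The pitches C-Eb-G form a minor triad rooted on C.
C is the first degree of C major. This is the minor tonic, borrowed from the parallel minor.

i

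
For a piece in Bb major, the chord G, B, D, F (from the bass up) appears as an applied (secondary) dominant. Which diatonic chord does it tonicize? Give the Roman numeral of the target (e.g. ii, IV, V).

ii

The chord is a dominant seventh chord on G.
A dominant resolves down a perfect fifth: G → C. In Bb major, C is scale degree 2, i.e. ii.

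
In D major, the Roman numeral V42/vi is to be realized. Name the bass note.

E

The applied chord V42/vi is rooted on F#: F#-A#-C#-E.
The figure 42 means third inversion — the seventh is in the bass.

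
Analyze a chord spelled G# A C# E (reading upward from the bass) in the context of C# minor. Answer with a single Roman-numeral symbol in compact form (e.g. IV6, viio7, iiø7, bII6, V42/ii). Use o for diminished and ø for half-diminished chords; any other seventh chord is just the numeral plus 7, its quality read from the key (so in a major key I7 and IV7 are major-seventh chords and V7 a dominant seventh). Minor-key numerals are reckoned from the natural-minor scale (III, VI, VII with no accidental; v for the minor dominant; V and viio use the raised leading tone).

The pitches A-C#-E-G# form a major seventh chord rooted on A.
A is scale degree 6 in C# minor, and a major seventh chord on that degree is written VI7.
With G# in the bass the chord is in third inversion, so the figured bass is 42.

VI42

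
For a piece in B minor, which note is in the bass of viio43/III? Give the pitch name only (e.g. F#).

G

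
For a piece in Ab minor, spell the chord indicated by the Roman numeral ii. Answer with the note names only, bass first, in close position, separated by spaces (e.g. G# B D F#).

Bb Db F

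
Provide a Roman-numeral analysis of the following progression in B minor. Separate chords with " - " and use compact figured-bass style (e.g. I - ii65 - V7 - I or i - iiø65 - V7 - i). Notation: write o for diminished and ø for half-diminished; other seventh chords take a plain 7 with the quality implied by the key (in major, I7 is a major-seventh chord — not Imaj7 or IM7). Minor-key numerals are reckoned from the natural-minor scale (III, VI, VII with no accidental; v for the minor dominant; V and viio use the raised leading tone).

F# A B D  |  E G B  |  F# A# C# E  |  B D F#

F#-A-B-D has root B, degree 1 in B minor, so i43.
E-G-B: minor triad on E = scale degree 4 → iv.
F#-A#-C#-E has root F#, degree 5 in B minor, so V7.
B-D-F#: root B is the tonic; minor triad there is i.

i43 - iv - V7 - i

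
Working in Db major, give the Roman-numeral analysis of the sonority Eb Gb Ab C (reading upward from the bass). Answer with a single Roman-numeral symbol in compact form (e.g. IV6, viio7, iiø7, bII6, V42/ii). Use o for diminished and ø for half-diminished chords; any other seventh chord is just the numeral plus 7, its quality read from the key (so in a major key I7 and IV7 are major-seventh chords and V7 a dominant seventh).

Stacked in thirds the chord is Ab-C-Eb-Gb: a dominant seventh chord on Ab.
In Db major, Ab is the dominant; the diatonic dominant seventh chord there is V7.
With Eb in the bass the chord is in second inversion, so the figured bass is 43.

V43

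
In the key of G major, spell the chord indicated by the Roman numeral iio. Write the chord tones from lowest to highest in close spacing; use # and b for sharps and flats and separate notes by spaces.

A C Eb

Scale degree 2 in G major is A; here the chord built on it is altered to a diminished triad. iio is the diminished supertonic triad, borrowed from the parallel minor.
So the chord is A-C-Eb, a diminished triad.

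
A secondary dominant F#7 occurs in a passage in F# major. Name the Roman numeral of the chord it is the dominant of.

IV

The chord is a dominant seventh chord on F#.
A dominant resolves down a perfect fifth: F# → B. In F# major, B is scale degree 4, i.e. IV.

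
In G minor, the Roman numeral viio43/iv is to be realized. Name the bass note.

F

The applied chord viio43/iv is rooted on B: B-D-F-Ab.
The figure 43 means second inversion — the fifth is in the bass.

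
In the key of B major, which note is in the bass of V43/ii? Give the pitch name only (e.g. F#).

D#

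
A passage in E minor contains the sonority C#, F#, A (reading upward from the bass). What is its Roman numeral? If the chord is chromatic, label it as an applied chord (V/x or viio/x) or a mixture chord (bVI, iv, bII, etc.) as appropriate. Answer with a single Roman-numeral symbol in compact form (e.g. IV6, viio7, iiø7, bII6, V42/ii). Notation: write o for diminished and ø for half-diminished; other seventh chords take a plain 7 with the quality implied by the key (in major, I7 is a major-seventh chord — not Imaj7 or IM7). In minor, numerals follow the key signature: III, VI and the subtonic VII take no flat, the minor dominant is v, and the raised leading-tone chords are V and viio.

ii64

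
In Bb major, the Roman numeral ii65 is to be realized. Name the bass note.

ii in Bb major has root C; the chord is C-Eb-G-Bb.
The figure 65 means first inversion — the third is in the bass.

Eb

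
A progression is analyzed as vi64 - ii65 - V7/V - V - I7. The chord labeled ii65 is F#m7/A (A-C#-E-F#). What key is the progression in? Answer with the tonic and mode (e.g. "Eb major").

E major

ii65 is given as A-C#-E-F# — a minor seventh chord with root F#.
If F# is scale degree 2 and the mode makes that degree carry a minor seventh chord, the tonic is E and the mode is major.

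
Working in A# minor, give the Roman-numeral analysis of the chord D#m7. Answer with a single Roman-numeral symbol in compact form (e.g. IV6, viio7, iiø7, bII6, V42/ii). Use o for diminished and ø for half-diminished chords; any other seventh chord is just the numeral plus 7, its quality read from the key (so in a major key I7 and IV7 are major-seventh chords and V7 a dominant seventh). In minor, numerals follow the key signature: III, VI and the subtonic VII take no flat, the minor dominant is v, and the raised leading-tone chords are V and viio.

iv7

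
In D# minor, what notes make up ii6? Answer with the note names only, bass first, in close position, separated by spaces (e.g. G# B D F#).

Scale degree 2 in D# minor is E#; here the chord built on it is altered to a minor triad. ii6 is the minor supertonic, borrowed from the parallel major (the Dorian ii).
So the chord is E#-G#-B#, a minor triad.
The figured bass 6 indicates first inversion, placing the third (G#) in the bass: G#-B#-E#.

G# B# E#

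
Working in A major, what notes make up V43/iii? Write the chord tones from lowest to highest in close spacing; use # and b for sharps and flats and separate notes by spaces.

V43/iii is a secondary dominant — the dominant seventh of iii. iii in A major is C#, so the applied chord's root is G#, a perfect fifth above.
Building a dominant seventh chord on G# gives G#-B#-D#-F#.
With the 43 figure the chord is in second inversion; from the bass D# upward in close position it reads D#-F#-G#-B#.

D# F# G# B#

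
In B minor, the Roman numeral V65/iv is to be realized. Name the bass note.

D#

The applied chord V65/iv is rooted on B: B-D#-F#-A.
The figure 65 means first inversion — the third is in the bass.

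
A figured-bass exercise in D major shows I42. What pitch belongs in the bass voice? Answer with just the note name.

I in D major has root D; the chord is D-F#-A-C#.
The figure 42 means third inversion — the seventh is in the bass.

C#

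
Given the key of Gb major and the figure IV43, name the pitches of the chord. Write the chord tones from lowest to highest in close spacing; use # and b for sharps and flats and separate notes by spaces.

In Gb major, the subdominant is Cb, and the diatonic chord built there is a major seventh chord.
That chord is spelled Cb-Eb-Gb-Bb.
The figured bass 43 indicates second inversion, placing the fifth (Gb) in the bass: Gb-Bb-Cb-Eb.

Gb Bb Cb Eb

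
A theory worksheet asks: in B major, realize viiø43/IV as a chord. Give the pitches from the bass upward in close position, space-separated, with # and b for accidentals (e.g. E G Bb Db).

The slash marks an applied leading-tone chord: viio of IV. In B major, IV is E, so the leading tone to it is D#, a half step below.
Building a half-diminished seventh chord on D# gives D#-F#-A-C#.
The figured bass 43 indicates second inversion, placing the fifth (A) in the bass: A-C#-D#-F#.

A C# D# F#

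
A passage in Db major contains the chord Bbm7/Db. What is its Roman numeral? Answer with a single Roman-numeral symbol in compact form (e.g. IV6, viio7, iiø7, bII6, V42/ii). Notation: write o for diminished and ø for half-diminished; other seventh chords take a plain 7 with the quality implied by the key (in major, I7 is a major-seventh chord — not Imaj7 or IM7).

Stacked in thirds the chord is Bb-Db-F-Ab: a minor seventh chord on Bb.
In Db major, Bb is the submediant; the diatonic minor seventh chord there is vi7.
With Db in the bass the chord is in first inversion, so the figured bass is 65.

vi65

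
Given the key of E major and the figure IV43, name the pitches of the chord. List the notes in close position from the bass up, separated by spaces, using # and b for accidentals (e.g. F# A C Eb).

E G# A C#

In E major, the subdominant is A, and the diatonic chord built there is a major seventh chord.
Stacking thirds from A gives A-C#-E-G#.
With the 43 figure the chord is in second inversion; from the bass E upward in close position it reads E-G#-A-C#.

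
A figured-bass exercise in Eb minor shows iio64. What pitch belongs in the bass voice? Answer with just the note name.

iio in Eb minor has root F; the chord is F-Ab-Cb.
The figure 64 means second inversion — the fifth is in the bass.

Cb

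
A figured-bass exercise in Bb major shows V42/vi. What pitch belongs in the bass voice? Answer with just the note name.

C

The applied chord V42/vi is rooted on D: D-F#-A-C.
The figure 42 means third inversion — the seventh is in the bass.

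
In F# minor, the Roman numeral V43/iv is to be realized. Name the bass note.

The applied chord V43/iv is rooted on F#: F#-A#-C#-E.
The figure 43 means second inversion — the fifth is in the bass.

C#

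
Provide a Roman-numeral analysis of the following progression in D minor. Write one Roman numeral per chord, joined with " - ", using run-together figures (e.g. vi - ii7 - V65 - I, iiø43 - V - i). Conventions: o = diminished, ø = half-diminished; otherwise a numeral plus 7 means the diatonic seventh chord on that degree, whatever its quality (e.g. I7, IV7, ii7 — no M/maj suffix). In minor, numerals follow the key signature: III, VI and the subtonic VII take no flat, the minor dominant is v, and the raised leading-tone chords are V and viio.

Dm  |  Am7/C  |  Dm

i - v65 - i

Dm: root D is the tonic; minor triad there is i.
Am7/C: root A is the dominant; minor seventh chord there is v65.
Dm: root D is the tonic; minor triad there is i.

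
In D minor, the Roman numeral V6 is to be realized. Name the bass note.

C#

V in D minor has root A; the chord is A-C#-E.
The figure 6 means first inversion — the third is in the bass.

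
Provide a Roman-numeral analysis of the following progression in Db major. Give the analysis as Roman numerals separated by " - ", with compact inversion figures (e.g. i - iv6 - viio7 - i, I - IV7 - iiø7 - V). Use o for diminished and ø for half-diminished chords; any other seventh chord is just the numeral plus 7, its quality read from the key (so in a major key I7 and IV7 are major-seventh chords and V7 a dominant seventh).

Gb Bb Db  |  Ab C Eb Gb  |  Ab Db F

IV - V7 - I64

Gb-Bb-Db: root Gb is the subdominant; major triad there is IV.
Ab-C-Eb-Gb: root Ab is the dominant; dominant seventh chord there is V7.
Ab-Db-F: major triad on Db = scale degree 1 → I64.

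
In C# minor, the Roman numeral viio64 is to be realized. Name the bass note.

F#

viio in C# minor has root B#; the chord is B#-D#-F#.
The figure 64 means second inversion — the fifth is in the bass.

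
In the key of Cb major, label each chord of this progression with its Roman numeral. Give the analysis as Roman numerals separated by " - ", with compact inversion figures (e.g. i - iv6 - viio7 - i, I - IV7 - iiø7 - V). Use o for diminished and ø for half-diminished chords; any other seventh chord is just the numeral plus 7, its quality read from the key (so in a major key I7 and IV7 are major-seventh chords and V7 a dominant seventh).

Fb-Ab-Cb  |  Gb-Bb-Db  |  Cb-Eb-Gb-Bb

IV - V - I7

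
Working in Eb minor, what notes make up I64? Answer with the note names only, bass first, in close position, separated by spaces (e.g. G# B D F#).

Bb Eb G

I64 is the major tonic (Picardy third), borrowed from the parallel major. In Eb minor that root is Eb.
So the chord is Eb-G-Bb.
With the 64 figure the chord is in second inversion; from the bass Bb upward in close position it reads Bb-Eb-G.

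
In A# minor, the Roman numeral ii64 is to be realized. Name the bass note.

ii in A# minor has root B#; the chord is B#-D#-F##.
The figure 64 means second inversion — the fifth is in the bass.

F##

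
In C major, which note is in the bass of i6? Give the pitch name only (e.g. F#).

i in C major has root C; the chord is C-Eb-G.
The figure 6 means first inversion — the third is in the bass.

Eb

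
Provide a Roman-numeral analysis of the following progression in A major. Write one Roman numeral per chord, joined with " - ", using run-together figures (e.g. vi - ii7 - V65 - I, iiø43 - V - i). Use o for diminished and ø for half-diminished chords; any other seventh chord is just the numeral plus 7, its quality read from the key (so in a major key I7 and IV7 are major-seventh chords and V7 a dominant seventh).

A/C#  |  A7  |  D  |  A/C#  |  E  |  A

I6 - V7/IV - IV - I6 - V - I

A/C#: major triad on A = scale degree 1 → I6.
A7: chromatic; A is V of IV, so V7/IV.
D: root D is the subdominant; major triad there is IV.
A/C#: major triad on A = scale degree 1 → I6.
E: major triad on E = scale degree 5 → V.
A has root A, degree 1 in A major, so I.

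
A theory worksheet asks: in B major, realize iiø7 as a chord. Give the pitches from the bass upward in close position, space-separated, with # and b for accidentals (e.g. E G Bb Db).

C# E G B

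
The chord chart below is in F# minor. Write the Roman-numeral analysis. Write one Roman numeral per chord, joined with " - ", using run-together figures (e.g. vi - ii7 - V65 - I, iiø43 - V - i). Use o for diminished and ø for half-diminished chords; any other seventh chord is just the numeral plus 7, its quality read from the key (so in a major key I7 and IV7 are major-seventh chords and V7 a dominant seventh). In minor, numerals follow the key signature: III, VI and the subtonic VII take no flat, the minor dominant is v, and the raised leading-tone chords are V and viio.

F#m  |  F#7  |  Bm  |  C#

i - V7/iv - iv - V

F#m: minor triad on F# = scale degree 1 → i.
F#7: a dominant seventh chord on F#, the applied dominant of iv → V7/iv.
Bm: root B is the subdominant; minor triad there is iv.
C#: major triad on C# = scale degree 5 → V.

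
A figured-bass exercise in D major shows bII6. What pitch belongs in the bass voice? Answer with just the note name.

G

bII in D major has root Eb; the chord is Eb-G-Bb.
The figure 6 means first inversion — the third is in the bass.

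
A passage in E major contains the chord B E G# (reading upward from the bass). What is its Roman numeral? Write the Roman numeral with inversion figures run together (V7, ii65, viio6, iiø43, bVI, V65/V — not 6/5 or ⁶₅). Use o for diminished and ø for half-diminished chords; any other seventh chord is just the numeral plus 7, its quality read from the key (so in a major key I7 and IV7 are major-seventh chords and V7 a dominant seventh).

I64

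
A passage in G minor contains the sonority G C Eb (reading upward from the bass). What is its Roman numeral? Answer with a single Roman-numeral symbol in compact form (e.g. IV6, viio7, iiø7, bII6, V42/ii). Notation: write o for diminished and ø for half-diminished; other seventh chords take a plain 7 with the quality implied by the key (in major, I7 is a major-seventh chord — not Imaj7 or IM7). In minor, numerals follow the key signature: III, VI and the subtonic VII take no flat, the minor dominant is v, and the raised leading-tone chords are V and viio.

Stacked in thirds the chord is C-Eb-G: a minor triad on C.
In G minor, C is the subdominant; the diatonic minor triad there is iv.
With G in the bass the chord is in second inversion, so the figured bass is 64.

iv64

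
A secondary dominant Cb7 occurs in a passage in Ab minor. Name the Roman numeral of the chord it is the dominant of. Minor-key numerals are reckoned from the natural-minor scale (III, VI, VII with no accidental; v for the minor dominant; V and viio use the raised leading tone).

The chord is a dominant seventh chord on Cb.
A dominant resolves down a perfect fifth: Cb → Fb. In Ab minor, Fb is scale degree 6, i.e. VI.

VI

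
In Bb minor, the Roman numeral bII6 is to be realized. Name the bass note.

bII in Bb minor has root Cb; the chord is Cb-Eb-Gb.
The figure 6 means first inversion — the third is in the bass.

Eb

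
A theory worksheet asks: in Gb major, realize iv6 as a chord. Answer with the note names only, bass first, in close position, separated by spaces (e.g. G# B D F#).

Ebb Gb Cb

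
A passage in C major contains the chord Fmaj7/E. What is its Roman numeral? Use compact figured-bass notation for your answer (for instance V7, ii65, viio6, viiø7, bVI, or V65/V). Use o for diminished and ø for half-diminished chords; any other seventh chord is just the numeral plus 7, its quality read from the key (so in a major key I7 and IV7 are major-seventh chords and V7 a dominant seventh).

IV42

Stacked in thirds the chord is F-A-C-E: a major seventh chord on F.
F is scale degree 4 in C major, and a major seventh chord on that degree is written IV7.
With E in the bass the chord is in third inversion, so the figured bass is 42.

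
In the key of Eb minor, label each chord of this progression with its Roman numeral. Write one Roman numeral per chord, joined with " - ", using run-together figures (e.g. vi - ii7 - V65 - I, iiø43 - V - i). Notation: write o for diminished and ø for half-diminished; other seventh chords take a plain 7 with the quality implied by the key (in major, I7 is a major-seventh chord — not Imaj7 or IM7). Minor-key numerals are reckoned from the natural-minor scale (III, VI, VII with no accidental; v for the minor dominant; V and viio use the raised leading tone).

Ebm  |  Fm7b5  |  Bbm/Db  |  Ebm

Ebm: minor triad on Eb = scale degree 1 → i.
Fm7b5: root F is the supertonic; half-diminished seventh chord there is iiø7.
Bbm/Db: minor triad on Bb = scale degree 5 → v6.
Ebm: minor triad on Eb = scale degree 1 → i.

i - iiø7 - v6 - i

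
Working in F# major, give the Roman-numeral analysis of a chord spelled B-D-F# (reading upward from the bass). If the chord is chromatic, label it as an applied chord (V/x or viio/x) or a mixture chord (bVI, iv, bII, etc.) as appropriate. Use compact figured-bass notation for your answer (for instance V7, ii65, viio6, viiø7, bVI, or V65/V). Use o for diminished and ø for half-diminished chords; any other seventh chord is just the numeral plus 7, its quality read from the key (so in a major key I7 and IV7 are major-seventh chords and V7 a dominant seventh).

iv

Stacked in thirds the chord is B-D-F#: a minor triad on B.
B is the fourth degree of F# major. This is the minor subdominant, borrowed from the parallel minor.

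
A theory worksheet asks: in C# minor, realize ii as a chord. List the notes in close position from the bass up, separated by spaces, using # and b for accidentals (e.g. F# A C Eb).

ii is the minor supertonic, borrowed from the parallel major (the Dorian ii). In C# minor that root is D#.
So the chord is D#-F#-A#, a minor triad.

D# F# A#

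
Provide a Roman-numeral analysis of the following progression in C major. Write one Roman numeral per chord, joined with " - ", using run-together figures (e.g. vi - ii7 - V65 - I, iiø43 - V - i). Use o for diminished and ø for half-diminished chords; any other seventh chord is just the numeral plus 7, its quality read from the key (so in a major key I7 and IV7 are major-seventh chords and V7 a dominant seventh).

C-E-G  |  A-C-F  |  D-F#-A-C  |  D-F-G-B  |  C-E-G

I - IV6 - V7/V - V43 - I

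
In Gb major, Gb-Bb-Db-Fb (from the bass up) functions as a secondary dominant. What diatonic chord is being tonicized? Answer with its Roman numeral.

IV

The chord is a dominant seventh chord on Gb.
A dominant resolves down a perfect fifth: Gb → Cb. In Gb major, Cb is scale degree 4, i.e. IV.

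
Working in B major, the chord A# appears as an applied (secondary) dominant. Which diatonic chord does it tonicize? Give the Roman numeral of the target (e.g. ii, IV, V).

iii

The chord is a major triad on A#.
A dominant resolves down a perfect fifth: A# → D#. In B major, D# is scale degree 3, i.e. iii.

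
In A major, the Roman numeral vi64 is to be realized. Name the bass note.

vi in A major has root F#; the chord is F#-A-C#.
The figure 64 means second inversion — the fifth is in the bass.

C#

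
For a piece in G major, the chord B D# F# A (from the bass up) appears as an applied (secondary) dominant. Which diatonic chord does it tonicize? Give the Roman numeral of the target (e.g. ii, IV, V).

vi

The chord is a dominant seventh chord on B.
A dominant resolves down a perfect fifth: B → E. In G major, E is scale degree 6, i.e. vi.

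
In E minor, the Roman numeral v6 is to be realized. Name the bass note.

D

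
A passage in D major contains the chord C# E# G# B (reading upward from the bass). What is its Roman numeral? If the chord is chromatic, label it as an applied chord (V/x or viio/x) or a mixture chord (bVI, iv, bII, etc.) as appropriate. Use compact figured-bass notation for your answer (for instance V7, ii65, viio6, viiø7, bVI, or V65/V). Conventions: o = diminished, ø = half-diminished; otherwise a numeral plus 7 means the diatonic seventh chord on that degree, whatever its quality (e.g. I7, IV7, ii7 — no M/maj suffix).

Stacked in thirds the chord is C#-E#-G#-B: a dominant seventh chord on C#.
C# is not a diatonic chord root with this quality in D major, but it lies a perfect fifth above F# (iii), so the chord functions as an applied dominant of iii.

V7/iii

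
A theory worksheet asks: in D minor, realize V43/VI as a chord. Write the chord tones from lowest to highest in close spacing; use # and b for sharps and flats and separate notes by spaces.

C Eb F A

The slash means an applied dominant: we want the dominant of VI. In D minor, VI is Bb major, and its dominant is built on F.
Building a dominant seventh chord on F gives F-A-C-Eb.
With the 43 figure the chord is in second inversion; from the bass C upward in close position it reads C-Eb-F-A.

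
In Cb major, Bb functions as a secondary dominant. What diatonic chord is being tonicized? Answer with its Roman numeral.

iii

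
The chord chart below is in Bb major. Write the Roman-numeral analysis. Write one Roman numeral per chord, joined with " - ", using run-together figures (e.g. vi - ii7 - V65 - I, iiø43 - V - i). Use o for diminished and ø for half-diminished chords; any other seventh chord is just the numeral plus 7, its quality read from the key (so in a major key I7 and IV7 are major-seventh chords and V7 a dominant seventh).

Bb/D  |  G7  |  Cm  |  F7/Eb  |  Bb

I6 - V7/ii - ii - V42 - I

Bb/D has root Bb, degree 1 in Bb major, so I6.
G7: chromatic; G is V of ii, so V7/ii.
Cm: root C is the supertonic; minor triad there is ii.
F7/Eb has root F, degree 5 in Bb major, so V42.
Bb has root Bb, degree 1 in Bb major, so I.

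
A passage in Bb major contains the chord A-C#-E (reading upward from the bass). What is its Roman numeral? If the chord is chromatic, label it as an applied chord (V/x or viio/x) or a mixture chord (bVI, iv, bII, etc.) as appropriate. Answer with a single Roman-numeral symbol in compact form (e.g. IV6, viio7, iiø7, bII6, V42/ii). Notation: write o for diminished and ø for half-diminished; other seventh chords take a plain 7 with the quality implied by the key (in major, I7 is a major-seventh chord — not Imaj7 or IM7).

Stacked in thirds the chord is A-C#-E: a major triad on A.
A is not a diatonic chord root with this quality in Bb major, but it lies a perfect fifth above D (iii), so the chord functions as an applied dominant of iii.

V/iii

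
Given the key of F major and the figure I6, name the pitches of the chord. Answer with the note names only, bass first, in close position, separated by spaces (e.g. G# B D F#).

The numeral's case and figure indicate a major triad. In F major its root, the first degree, is F.
Stacking thirds from F gives F-A-C.
The figured bass 6 indicates first inversion, placing the third (A) in the bass: A-C-F.

A C F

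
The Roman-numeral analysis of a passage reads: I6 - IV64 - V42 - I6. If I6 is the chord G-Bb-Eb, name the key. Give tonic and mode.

Eb major

I6 is given as G-Bb-Eb — a major triad with root Eb.
If Eb is scale degree 1 and the mode makes that degree carry a major triad, the tonic is Eb and the mode is major.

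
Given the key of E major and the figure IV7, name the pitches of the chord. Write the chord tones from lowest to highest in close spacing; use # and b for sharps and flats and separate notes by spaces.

The numeral's case and figure indicate a major seventh chord. In E major its root, scale degree 4, is A.
Stacking thirds from A gives A-C#-E-G#.

A C# E G#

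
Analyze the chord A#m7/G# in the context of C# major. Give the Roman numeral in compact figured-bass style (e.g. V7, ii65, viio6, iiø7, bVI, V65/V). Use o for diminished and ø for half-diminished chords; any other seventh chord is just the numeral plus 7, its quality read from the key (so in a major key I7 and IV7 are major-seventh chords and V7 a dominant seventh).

vi42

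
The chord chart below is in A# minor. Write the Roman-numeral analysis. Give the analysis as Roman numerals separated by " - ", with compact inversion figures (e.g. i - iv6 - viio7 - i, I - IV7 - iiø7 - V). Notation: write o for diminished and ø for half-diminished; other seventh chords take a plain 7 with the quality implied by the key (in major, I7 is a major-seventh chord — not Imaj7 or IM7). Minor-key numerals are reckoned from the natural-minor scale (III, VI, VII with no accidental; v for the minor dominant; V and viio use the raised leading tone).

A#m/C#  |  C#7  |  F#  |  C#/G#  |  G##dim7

i6 - V7/VI - VI - III64 - viio7

A#m/C# has root A#, degree 1 in A# minor, so i6.
C#7: chromatic; C# is V of VI, so V7/VI.
F#: major triad on F# = scale degree 6 → VI.
C#/G# has root C#, degree 3 in A# minor, so III64.
G##dim7: fully diminished seventh chord on G## = scale degree 7 → viio7.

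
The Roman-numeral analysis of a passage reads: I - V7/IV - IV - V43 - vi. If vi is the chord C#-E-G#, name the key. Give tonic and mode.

E major

The anchor chord is a minor triad on C#, labeled vi.
If C# is scale degree 6 and the mode makes that degree carry a minor triad, the tonic is E and the mode is major.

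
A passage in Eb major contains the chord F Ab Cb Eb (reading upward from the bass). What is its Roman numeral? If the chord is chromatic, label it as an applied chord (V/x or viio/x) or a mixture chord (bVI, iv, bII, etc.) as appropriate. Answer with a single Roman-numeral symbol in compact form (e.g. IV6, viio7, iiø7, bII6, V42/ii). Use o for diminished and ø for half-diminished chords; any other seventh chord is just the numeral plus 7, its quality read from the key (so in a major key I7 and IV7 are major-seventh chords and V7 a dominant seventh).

iiø7

Stacked in thirds the chord is F-Ab-Cb-Eb: a half-diminished seventh chord on F.
F is the second degree of Eb major. This is the half-diminished supertonic seventh, borrowed from the parallel minor.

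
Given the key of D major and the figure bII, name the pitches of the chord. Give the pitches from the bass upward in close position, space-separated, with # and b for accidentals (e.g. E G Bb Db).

bII is the Neapolitan chord — a major triad on the lowered second degree. In D major that root is Eb.
So the chord is Eb-G-Bb.

Eb G Bb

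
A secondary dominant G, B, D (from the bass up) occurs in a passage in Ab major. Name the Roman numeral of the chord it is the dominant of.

iii

The chord is a major triad on G.
A dominant resolves down a perfect fifth: G → C. In Ab major, C is scale degree 3, i.e. iii.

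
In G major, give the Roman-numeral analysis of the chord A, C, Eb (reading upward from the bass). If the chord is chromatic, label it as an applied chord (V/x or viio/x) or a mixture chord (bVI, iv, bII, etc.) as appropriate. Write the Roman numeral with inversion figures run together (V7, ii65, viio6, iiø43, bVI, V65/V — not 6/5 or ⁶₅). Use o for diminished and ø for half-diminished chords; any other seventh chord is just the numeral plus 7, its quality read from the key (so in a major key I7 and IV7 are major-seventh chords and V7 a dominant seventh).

iio

The pitches A-C-Eb form a diminished triad rooted on A.
A is the second degree of G major. This is the diminished supertonic triad, borrowed from the parallel minor.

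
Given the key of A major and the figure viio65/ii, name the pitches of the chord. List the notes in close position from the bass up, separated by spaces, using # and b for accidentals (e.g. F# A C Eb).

The slash marks an applied leading-tone chord: viio of ii. In A major, ii is B, so the leading tone to it is A#, a half step below.
Building a fully diminished seventh chord on A# gives A#-C#-E-G.
The figured bass 65 indicates first inversion, placing the third (C#) in the bass: C#-E-G-A#.

C# E G A#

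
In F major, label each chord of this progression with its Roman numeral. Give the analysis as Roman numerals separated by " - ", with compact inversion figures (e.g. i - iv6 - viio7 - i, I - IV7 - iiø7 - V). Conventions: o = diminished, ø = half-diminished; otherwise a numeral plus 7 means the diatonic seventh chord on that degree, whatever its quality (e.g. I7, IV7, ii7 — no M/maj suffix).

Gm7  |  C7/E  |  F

Gm7 has root G, degree 2 in F major, so ii7.
C7/E has root C, degree 5 in F major, so V65.
F: root F is the tonic; major triad there is I.

ii7 - V65 - I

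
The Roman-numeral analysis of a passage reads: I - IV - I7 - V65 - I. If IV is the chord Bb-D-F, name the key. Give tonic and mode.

The anchor chord is a major triad on Bb, labeled IV.
IV on Bb implies Bb is the subdominant; that puts the tonic at F, and the uppercase numeral fits major mode.

F major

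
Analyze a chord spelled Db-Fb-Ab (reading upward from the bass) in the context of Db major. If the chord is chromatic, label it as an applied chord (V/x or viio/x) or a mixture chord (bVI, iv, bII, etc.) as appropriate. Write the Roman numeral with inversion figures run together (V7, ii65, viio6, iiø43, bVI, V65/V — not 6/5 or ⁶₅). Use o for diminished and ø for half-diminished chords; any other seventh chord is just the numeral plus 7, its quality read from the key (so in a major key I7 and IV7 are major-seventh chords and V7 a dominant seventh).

i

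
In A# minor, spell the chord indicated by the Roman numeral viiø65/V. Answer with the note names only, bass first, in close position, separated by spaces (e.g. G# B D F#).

F## A# C## D##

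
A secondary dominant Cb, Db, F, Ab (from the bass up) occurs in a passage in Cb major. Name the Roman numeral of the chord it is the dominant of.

The chord is a dominant seventh chord on Db.
A dominant resolves down a perfect fifth: Db → Gb. In Cb major, Gb is scale degree 5, i.e. V.

V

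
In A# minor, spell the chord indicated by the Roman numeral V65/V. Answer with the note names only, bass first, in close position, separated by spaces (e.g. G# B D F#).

D## F## A# B#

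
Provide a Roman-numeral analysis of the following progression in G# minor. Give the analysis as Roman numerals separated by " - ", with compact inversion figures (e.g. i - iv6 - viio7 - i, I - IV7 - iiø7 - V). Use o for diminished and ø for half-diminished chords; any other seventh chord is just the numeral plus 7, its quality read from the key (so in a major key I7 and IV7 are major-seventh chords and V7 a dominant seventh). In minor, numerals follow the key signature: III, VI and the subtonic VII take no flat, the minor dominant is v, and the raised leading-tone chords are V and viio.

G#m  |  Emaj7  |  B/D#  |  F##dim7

i - VI7 - III6 - viio7

G#m: root G# is the tonic; minor triad there is i.
Emaj7 has root E, degree 6 in G# minor, so VI7.
B/D#: root B is the mediant; major triad there is III6.
F##dim7: root F## is the leading tone; fully diminished seventh chord there is viio7.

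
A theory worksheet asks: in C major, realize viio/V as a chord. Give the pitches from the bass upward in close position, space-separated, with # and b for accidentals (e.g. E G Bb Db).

F# A C

The slash marks an applied leading-tone chord: viio of V. In C major, V is G, so the leading tone to it is F#, a half step below.
Building a diminished triad on F# gives F#-A-C.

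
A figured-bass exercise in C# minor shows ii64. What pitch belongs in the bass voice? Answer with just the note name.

ii in C# minor has root D#; the chord is D#-F#-A#.
The figure 64 means second inversion — the fifth is in the bass.

A#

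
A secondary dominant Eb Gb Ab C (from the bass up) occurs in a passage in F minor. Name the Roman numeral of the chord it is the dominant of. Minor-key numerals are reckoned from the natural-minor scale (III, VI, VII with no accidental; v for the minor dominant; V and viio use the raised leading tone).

The chord is a dominant seventh chord on Ab.
A dominant resolves down a perfect fifth: Ab → Db. In F minor, Db is scale degree 6, i.e. VI.

VI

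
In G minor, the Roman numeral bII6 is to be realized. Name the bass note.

C

bII in G minor has root Ab; the chord is Ab-C-Eb.
The figure 6 means first inversion — the third is in the bass.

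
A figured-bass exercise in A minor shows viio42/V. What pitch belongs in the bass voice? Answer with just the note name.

C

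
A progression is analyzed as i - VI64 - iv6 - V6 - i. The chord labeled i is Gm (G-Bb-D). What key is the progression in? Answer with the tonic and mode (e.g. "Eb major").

The chord Gm is a minor triad rooted on G; its label is i.
If G is scale degree 1 and the mode makes that degree carry a minor triad, the tonic is G and the mode is minor.

G minor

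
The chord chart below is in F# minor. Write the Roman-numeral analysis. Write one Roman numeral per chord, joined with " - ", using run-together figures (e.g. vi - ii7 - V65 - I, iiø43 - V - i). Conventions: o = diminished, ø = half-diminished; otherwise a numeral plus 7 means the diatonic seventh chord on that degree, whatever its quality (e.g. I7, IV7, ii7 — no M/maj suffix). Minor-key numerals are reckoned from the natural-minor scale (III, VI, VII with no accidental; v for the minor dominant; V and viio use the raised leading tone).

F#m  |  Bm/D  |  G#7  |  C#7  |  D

i - iv6 - V7/V - V7 - VI

F#m: root F# is the tonic; minor triad there is i.
Bm/D has root B, degree 4 in F# minor, so iv6.
G#7: chromatic; G# is V of V, so V7/V.
C#7 has root C#, degree 5 in F# minor, so V7.
D has root D, degree 6 in F# minor, so VI.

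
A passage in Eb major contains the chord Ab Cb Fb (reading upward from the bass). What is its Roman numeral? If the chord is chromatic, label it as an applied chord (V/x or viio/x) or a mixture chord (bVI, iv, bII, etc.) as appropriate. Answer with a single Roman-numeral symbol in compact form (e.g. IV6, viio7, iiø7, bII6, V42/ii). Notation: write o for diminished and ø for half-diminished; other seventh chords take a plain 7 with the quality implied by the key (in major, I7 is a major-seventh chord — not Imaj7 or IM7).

bII6

Stacked in thirds the chord is Fb-Ab-Cb: a major triad on Fb.
Fb is the lowered second degree of Eb major (diatonic 2 would be F). This is the Neapolitan sixth — a major triad on the lowered second degree, here in its customary first inversion.
With Ab in the bass the chord is in first inversion, so the figured bass is 6.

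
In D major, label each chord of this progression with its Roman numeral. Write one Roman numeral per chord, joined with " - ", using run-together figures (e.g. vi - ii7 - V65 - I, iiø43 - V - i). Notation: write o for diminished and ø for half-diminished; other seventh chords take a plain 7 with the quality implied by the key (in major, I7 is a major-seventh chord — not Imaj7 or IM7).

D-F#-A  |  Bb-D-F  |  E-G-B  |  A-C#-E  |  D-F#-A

D-F#-A: major triad on D = scale degree 1 → I.
Bb-D-F: major triad on Bb — chromatic; bVI (borrowed from the parallel minor).
E-G-B has root E, degree 2 in D major, so ii.
A-C#-E has root A, degree 5 in D major, so V.
D-F#-A: root D is the tonic; major triad there is I.

I - bVI - ii - V - I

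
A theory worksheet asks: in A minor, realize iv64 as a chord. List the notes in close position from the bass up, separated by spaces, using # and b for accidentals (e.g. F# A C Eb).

A D F

The numeral's case and figure indicate a minor triad. In A minor its root, the fourth degree, is D.
Stacking thirds from D gives D-F-A.
With the 64 figure the chord is in second inversion; from the bass A upward in close position it reads A-D-F.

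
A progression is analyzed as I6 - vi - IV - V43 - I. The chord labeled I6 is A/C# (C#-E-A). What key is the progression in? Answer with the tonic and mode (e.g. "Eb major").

I6 is given as C#-E-A — a major triad with root A.
If A is scale degree 1 and the mode makes that degree carry a major triad, the tonic is A and the mode is major.

A major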